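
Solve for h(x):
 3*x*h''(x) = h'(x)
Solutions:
 h(x) = C1 + C2*x^(4/3)


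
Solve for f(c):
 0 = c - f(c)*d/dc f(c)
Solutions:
 f(c) = -sqrt(C1 + c^2)
 f(c) = sqrt(C1 + c^2)


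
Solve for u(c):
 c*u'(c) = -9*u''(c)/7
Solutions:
 u(c) = C1 + C2*erf(sqrt(14)*c/6)


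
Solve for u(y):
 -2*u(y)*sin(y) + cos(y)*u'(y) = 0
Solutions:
 u(y) = C1/cos(y)^2


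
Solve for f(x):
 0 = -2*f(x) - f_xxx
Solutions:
 f(x) = C3*exp(-2^(1/3)*x) + (C1*sin(2^(1/3)*sqrt(3)*x/2) + C2*cos(2^(1/3)*sqrt(3)*x/2))*exp(2^(1/3)*x/2)


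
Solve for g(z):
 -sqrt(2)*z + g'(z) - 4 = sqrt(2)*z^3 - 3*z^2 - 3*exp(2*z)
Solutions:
 g(z) = C1 + sqrt(2)*z^4/4 - z^3 + sqrt(2)*z^2/2 + 4*z - 3*exp(2*z)/2


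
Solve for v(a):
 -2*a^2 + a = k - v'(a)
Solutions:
 v(a) = C1 + 2*a^3/3 - a^2/2 + a*k


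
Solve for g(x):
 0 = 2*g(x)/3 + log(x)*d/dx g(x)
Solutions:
 g(x) = C1*exp(-2*li(x)/3)


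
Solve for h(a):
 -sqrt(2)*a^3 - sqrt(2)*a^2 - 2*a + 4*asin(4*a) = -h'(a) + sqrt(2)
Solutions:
 h(a) = C1 + sqrt(2)*a^4/4 + sqrt(2)*a^3/3 + a^2 - 4*a*asin(4*a) + sqrt(2)*a - sqrt(1 - 16*a^2)


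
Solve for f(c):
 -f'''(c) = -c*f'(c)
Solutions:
 f(c) = C1 + Integral(C2*airyai(c) + C3*airybi(c), c)


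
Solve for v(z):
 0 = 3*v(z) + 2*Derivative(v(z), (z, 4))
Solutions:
 v(z) = (C1*sin(6^(1/4)*z/2) + C2*cos(6^(1/4)*z/2))*exp(-6^(1/4)*z/2) + (C3*sin(6^(1/4)*z/2) + C4*cos(6^(1/4)*z/2))*exp(6^(1/4)*z/2)


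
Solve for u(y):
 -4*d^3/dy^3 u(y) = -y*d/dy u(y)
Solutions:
 u(y) = C1 + Integral(C2*airyai(2^(1/3)*y/2) + C3*airybi(2^(1/3)*y/2), y)


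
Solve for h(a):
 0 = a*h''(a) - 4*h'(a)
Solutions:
 h(a) = C1 + C2*a^5


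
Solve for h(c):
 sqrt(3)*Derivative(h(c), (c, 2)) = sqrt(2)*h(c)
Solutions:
 h(c) = C1*exp(-2^(1/4)*3^(3/4)*c/3) + C2*exp(2^(1/4)*3^(3/4)*c/3)


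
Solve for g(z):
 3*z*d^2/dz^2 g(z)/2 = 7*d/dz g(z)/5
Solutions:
 g(z) = C1 + C2*z^(29/15)


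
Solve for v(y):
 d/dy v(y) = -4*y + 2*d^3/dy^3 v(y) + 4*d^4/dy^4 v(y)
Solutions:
 v(y) = C1 + C4*exp(y/2) - 2*y^2 + (C2*sin(y/2) + C3*cos(y/2))*exp(-y/2)


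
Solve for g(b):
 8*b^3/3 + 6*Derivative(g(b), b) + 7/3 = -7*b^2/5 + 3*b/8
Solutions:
 g(b) = C1 - b^4/9 - 7*b^3/90 + b^2/32 - 7*b/18


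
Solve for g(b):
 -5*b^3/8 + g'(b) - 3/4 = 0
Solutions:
 g(b) = C1 + 5*b^4/32 + 3*b/4


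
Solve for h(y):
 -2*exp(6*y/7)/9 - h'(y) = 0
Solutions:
 h(y) = C1 - 7*exp(6*y/7)/27


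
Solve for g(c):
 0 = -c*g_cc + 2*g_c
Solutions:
 g(c) = C1 + C2*c^3


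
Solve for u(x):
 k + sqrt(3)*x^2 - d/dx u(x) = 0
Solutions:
 u(x) = C1 + k*x + sqrt(3)*x^3/3


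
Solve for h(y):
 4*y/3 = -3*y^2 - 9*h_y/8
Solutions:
 h(y) = C1 - 8*y^3/9 - 16*y^2/27


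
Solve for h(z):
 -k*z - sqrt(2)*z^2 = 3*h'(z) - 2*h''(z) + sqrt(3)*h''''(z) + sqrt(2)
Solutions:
 h(z) = C1 + C2*exp(z*(4*6^(1/3)/(sqrt(729 - 32*sqrt(3)) + 27)^(1/3) + 2^(2/3)*3^(1/6)*(sqrt(729 - 32*sqrt(3)) + 27)^(1/3))/12)*sin(z*(-6^(2/3)*(sqrt(729 - 32*sqrt(3)) + 27)^(1/3) + 4*2^(1/3)*3^(5/6)/(sqrt(729 - 32*sqrt(3)) + 27)^(1/3))/12) + C3*exp(z*(4*6^(1/3)/(sqrt(729 - 32*sqrt(3)) + 27)^(1/3) + 2^(2/3)*3^(1/6)*(sqrt(729 - 32*sqrt(3)) + 27)^(1/3))/12)*cos(z*(-6^(2/3)*(sqrt(729 - 32*sqrt(3)) + 27)^(1/3) + 4*2^(1/3)*3^(5/6)/(sqrt(729 - 32*sqrt(3)) + 27)^(1/3))/12) + C4*exp(-z*(4*6^(1/3)/(sqrt(729 - 32*sqrt(3)) + 27)^(1/3) + 2^(2/3)*3^(1/6)*(sqrt(729 - 32*sqrt(3)) + 27)^(1/3))/6) - k*z^2/6 - 2*k*z/9 - sqrt(2)*z^3/9 - 2*sqrt(2)*z^2/9 - 17*sqrt(2)*z/27


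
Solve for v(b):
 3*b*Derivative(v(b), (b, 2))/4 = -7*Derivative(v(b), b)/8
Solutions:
 v(b) = C1 + C2/b^(1/6)


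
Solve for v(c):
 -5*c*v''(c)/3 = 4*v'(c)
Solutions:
 v(c) = C1 + C2/c^(7/5)


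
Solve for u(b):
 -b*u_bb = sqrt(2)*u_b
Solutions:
 u(b) = C1 + C2*b^(1 - sqrt(2))


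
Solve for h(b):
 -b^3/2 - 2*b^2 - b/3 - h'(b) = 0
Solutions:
 h(b) = C1 - b^4/8 - 2*b^3/3 - b^2/6


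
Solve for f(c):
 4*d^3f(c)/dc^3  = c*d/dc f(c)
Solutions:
 f(c) = C1 + Integral(C2*airyai(2^(1/3)*c/2) + C3*airybi(2^(1/3)*c/2), c)


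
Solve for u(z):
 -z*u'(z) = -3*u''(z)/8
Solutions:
 u(z) = C1 + C2*erfi(2*sqrt(3)*z/3)


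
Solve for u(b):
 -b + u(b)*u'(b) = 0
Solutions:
 u(b) = -sqrt(C1 + b^2)
 u(b) = sqrt(C1 + b^2)


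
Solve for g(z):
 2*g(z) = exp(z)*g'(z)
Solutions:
 g(z) = C1*exp(-2*exp(-z))


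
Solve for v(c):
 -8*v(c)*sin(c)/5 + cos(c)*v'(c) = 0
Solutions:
 v(c) = C1/cos(c)^(8/5)


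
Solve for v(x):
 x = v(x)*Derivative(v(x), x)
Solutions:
 v(x) = -sqrt(C1 + x^2)
 v(x) = sqrt(C1 + x^2)


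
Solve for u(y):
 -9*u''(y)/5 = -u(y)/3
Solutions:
 u(y) = C1*exp(-sqrt(15)*y/9) + C2*exp(sqrt(15)*y/9)


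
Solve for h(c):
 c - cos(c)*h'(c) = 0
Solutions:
 h(c) = C1 + Integral(c/cos(c), c)


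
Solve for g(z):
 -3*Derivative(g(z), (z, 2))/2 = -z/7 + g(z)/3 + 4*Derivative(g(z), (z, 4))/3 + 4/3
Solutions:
 g(z) = C1*sin(z*sqrt(9 - sqrt(17))/4) + C2*sin(z*sqrt(sqrt(17) + 9)/4) + C3*cos(z*sqrt(9 - sqrt(17))/4) + C4*cos(z*sqrt(sqrt(17) + 9)/4) + 3*z/7 - 4


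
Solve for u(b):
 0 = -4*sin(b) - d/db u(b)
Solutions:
 u(b) = C1 + 4*cos(b)


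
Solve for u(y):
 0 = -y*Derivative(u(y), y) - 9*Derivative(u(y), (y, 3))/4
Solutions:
 u(y) = C1 + Integral(C2*airyai(-2^(2/3)*3^(1/3)*y/3) + C3*airybi(-2^(2/3)*3^(1/3)*y/3), y)


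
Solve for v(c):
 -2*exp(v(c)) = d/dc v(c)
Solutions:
 v(c) = log(1/(C1 + 2*c))


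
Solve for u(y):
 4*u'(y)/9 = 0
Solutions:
 u(y) = C1


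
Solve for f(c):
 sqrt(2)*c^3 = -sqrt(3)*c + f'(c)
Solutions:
 f(c) = C1 + sqrt(2)*c^4/4 + sqrt(3)*c^2/2


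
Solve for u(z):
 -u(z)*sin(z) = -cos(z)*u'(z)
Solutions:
 u(z) = C1/cos(z)


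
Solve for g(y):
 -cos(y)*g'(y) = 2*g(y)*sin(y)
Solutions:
 g(y) = C1*cos(y)^2


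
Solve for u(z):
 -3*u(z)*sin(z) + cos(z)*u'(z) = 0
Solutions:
 u(z) = C1/cos(z)^3


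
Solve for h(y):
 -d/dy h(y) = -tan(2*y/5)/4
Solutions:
 h(y) = C1 - 5*log(cos(2*y/5))/8


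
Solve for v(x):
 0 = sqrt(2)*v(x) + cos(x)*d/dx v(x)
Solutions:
 v(x) = C1*(sin(x) - 1)^(sqrt(2)/2)/(sin(x) + 1)^(sqrt(2)/2)


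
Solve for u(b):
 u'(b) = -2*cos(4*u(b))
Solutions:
 u(b) = -asin((C1 + exp(16*b))/(C1 - exp(16*b)))/4 + pi/4
 u(b) = asin((C1 + exp(16*b))/(C1 - exp(16*b)))/4


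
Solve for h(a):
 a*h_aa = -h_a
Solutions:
 h(a) = C1 + C2*log(a)


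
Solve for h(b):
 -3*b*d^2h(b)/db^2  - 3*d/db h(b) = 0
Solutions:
 h(b) = C1 + C2*log(b)


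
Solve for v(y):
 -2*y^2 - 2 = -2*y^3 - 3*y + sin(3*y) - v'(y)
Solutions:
 v(y) = C1 - y^4/2 + 2*y^3/3 - 3*y^2/2 + 2*y - cos(3*y)/3


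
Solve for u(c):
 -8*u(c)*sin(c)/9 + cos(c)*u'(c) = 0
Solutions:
 u(c) = C1/cos(c)^(8/9)


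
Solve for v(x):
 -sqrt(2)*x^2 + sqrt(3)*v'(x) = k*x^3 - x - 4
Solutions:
 v(x) = C1 + sqrt(3)*k*x^4/12 + sqrt(6)*x^3/9 - sqrt(3)*x^2/6 - 4*sqrt(3)*x/3


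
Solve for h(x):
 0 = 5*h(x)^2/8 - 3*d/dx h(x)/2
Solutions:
 h(x) = -12/(C1 + 5*x)


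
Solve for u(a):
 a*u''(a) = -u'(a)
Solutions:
 u(a) = C1 + C2*log(a)


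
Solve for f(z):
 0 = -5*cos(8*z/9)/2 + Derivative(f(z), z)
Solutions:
 f(z) = C1 + 45*sin(8*z/9)/16


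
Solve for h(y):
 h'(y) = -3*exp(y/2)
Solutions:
 h(y) = C1 - 6*exp(y/2)


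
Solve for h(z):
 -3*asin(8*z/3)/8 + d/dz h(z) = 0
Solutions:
 h(z) = C1 + 3*z*asin(8*z/3)/8 + 3*sqrt(9 - 64*z^2)/64


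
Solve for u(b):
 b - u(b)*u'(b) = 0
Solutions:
 u(b) = -sqrt(C1 + b^2)
 u(b) = sqrt(C1 + b^2)


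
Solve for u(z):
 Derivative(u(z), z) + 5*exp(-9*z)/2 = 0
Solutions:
 u(z) = C1 + 5*exp(-9*z)/18


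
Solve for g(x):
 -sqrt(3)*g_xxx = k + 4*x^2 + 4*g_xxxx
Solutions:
 g(x) = C1 + C2*x + C3*x^2 + C4*exp(-sqrt(3)*x/4) - sqrt(3)*x^5/45 + 4*x^4/9 + sqrt(3)*x^3*(-3*k - 128)/54


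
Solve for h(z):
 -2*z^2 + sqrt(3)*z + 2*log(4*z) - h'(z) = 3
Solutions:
 h(z) = C1 - 2*z^3/3 + sqrt(3)*z^2/2 + 2*z*log(z) - 5*z + z*log(16)


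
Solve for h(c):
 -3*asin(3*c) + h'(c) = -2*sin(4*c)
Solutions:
 h(c) = C1 + 3*c*asin(3*c) + sqrt(1 - 9*c^2) + cos(4*c)/2


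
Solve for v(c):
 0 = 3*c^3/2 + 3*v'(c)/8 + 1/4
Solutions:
 v(c) = C1 - c^4 - 2*c/3


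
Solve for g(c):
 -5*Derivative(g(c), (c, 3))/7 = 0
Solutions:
 g(c) = C1 + C2*c + C3*c^2


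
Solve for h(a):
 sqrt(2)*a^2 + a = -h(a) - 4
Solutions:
 h(a) = -sqrt(2)*a^2 - a - 4


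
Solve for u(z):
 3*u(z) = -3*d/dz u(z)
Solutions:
 u(z) = C1*exp(-z)


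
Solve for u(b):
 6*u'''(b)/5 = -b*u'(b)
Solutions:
 u(b) = C1 + Integral(C2*airyai(-5^(1/3)*6^(2/3)*b/6) + C3*airybi(-5^(1/3)*6^(2/3)*b/6), b)


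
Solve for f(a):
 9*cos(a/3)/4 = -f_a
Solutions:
 f(a) = C1 - 27*sin(a/3)/4


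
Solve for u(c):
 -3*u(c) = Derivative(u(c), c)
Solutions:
 u(c) = C1*exp(-3*c)


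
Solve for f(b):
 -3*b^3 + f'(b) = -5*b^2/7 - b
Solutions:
 f(b) = C1 + 3*b^4/4 - 5*b^3/21 - b^2/2


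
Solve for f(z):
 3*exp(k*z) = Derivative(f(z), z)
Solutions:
 f(z) = C1 + 3*exp(k*z)/k


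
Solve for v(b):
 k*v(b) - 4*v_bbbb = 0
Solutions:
 v(b) = C1*exp(-sqrt(2)*b*k^(1/4)/2) + C2*exp(sqrt(2)*b*k^(1/4)/2) + C3*exp(-sqrt(2)*I*b*k^(1/4)/2) + C4*exp(sqrt(2)*I*b*k^(1/4)/2)


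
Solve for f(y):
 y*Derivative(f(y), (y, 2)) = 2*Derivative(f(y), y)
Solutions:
 f(y) = C1 + C2*y^3


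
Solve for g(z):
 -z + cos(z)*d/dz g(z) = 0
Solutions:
 g(z) = C1 + Integral(z/cos(z), z)


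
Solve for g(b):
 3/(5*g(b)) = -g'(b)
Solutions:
 g(b) = -sqrt(C1 - 30*b)/5
 g(b) = sqrt(C1 - 30*b)/5


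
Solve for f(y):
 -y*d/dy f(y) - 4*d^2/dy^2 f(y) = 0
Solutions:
 f(y) = C1 + C2*erf(sqrt(2)*y/4)


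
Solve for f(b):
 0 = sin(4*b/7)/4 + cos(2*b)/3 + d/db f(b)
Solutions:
 f(b) = C1 - sin(2*b)/6 + 7*cos(4*b/7)/16


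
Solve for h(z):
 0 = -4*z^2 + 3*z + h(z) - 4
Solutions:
 h(z) = 4*z^2 - 3*z + 4


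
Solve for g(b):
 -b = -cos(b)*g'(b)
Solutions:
 g(b) = C1 + Integral(b/cos(b), b)


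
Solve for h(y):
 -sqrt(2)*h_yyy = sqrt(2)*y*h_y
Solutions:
 h(y) = C1 + Integral(C2*airyai(-y) + C3*airybi(-y), y)


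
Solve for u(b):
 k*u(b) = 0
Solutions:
 u(b) = 0


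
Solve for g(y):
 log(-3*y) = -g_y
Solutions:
 g(y) = C1 - y*log(-y) + y*(1 - log(3))


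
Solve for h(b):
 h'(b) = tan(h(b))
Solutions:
 h(b) = pi - asin(C1*exp(b))
 h(b) = asin(C1*exp(b))


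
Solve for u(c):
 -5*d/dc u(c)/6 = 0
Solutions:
 u(c) = C1


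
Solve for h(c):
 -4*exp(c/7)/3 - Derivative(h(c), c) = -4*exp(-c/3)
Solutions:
 h(c) = C1 - 28*exp(c/7)/3 - 12*exp(-c/3)


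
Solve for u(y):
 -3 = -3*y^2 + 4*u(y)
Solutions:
 u(y) = 3*y^2/4 - 3/4


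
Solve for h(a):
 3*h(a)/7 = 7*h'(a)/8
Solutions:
 h(a) = C1*exp(24*a/49)


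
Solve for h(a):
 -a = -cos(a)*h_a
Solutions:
 h(a) = C1 + Integral(a/cos(a), a)


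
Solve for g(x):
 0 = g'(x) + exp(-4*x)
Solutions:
 g(x) = C1 + exp(-4*x)/4


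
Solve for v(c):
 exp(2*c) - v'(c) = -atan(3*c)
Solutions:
 v(c) = C1 + c*atan(3*c) + exp(2*c)/2 - log(9*c^2 + 1)/6


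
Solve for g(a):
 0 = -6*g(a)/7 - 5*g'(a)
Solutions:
 g(a) = C1*exp(-6*a/35)


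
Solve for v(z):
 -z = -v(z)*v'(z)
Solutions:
 v(z) = -sqrt(C1 + z^2)
 v(z) = sqrt(C1 + z^2)


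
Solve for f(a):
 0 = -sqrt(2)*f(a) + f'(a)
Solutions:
 f(a) = C1*exp(sqrt(2)*a)


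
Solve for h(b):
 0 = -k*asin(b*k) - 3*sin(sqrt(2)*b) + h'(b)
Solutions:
 h(b) = C1 + k*Piecewise((b*asin(b*k) + sqrt(-b^2*k^2 + 1)/k, Ne(k, 0)), (0, True)) - 3*sqrt(2)*cos(sqrt(2)*b)/2


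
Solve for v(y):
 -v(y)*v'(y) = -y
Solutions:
 v(y) = -sqrt(C1 + y^2)
 v(y) = sqrt(C1 + y^2)


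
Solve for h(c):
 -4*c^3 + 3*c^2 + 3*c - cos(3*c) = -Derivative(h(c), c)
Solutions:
 h(c) = C1 + c^4 - c^3 - 3*c^2/2 + sin(3*c)/3


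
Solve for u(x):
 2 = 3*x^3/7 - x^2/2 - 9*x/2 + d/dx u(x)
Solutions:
 u(x) = C1 - 3*x^4/28 + x^3/6 + 9*x^2/4 + 2*x


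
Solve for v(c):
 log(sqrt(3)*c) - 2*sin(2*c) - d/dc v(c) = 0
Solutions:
 v(c) = C1 + c*log(c) - c + c*log(3)/2 + cos(2*c)


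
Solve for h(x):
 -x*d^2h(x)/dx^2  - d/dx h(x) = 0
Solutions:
 h(x) = C1 + C2*log(x)


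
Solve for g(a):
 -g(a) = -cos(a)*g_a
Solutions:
 g(a) = C1*sqrt(sin(a) + 1)/sqrt(sin(a) - 1)


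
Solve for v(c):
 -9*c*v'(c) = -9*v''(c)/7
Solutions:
 v(c) = C1 + C2*erfi(sqrt(14)*c/2)


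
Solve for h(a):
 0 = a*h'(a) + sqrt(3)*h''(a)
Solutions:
 h(a) = C1 + C2*erf(sqrt(2)*3^(3/4)*a/6)


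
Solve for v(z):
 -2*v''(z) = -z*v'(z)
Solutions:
 v(z) = C1 + C2*erfi(z/2)


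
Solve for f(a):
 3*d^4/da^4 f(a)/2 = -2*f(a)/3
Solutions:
 f(a) = (C1*sin(sqrt(3)*a/3) + C2*cos(sqrt(3)*a/3))*exp(-sqrt(3)*a/3) + (C3*sin(sqrt(3)*a/3) + C4*cos(sqrt(3)*a/3))*exp(sqrt(3)*a/3)


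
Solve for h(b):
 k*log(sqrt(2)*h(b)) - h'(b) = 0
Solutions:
 Integral(1/(2*log(_y) + log(2)), (_y, h(b))) = C1 + b*k/2


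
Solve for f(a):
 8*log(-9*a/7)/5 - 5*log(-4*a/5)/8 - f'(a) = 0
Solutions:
 f(a) = C1 + 39*a*log(-a)/40 + a*(-64*log(7) - 39 - 50*log(2) + 25*log(5) + 128*log(3))/40


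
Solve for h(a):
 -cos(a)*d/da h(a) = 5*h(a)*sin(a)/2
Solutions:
 h(a) = C1*cos(a)^(5/2)


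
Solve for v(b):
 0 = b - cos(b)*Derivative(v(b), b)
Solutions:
 v(b) = C1 + Integral(b/cos(b), b)


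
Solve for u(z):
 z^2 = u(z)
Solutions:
 u(z) = z^2


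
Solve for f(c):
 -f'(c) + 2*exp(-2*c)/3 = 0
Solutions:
 f(c) = C1 - exp(-2*c)/3


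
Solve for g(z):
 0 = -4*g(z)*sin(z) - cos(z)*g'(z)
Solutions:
 g(z) = C1*cos(z)^4


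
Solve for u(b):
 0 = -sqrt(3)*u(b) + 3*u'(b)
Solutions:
 u(b) = C1*exp(sqrt(3)*b/3)


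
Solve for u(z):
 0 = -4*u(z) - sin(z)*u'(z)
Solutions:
 u(z) = C1*(cos(z)^2 + 2*cos(z) + 1)/(cos(z)^2 - 2*cos(z) + 1)


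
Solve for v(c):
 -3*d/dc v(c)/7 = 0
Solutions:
 v(c) = C1


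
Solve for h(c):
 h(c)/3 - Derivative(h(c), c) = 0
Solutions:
 h(c) = C1*exp(c/3)


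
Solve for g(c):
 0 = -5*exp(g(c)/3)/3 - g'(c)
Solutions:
 g(c) = 3*log(1/(C1 + 5*c)) + 6*log(3)


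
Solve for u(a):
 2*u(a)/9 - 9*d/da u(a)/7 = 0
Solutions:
 u(a) = C1*exp(14*a/81)


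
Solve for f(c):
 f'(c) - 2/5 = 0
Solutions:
 f(c) = C1 + 2*c/5


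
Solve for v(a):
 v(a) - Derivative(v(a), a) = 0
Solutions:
 v(a) = C1*exp(a)


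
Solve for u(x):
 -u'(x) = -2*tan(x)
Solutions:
 u(x) = C1 - 2*log(cos(x))


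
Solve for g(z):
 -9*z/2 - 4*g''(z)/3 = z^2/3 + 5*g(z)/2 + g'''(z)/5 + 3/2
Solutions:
 g(z) = C1*exp(z*(-80 + 160*2^(2/3)*5^(1/3)/(27*sqrt(3289) + 2009)^(1/3) + 2^(1/3)*5^(2/3)*(27*sqrt(3289) + 2009)^(1/3))/36)*sin(10^(1/3)*sqrt(3)*z*(-5^(1/3)*(27*sqrt(3289) + 2009)^(1/3) + 160*2^(1/3)/(27*sqrt(3289) + 2009)^(1/3))/36) + C2*exp(z*(-80 + 160*2^(2/3)*5^(1/3)/(27*sqrt(3289) + 2009)^(1/3) + 2^(1/3)*5^(2/3)*(27*sqrt(3289) + 2009)^(1/3))/36)*cos(10^(1/3)*sqrt(3)*z*(-5^(1/3)*(27*sqrt(3289) + 2009)^(1/3) + 160*2^(1/3)/(27*sqrt(3289) + 2009)^(1/3))/36) + C3*exp(-z*(160*2^(2/3)*5^(1/3)/(27*sqrt(3289) + 2009)^(1/3) + 40 + 2^(1/3)*5^(2/3)*(27*sqrt(3289) + 2009)^(1/3))/18) - 2*z^2/15 - 9*z/5 - 103/225


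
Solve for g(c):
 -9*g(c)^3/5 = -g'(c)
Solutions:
 g(c) = -sqrt(10)*sqrt(-1/(C1 + 9*c))/2
 g(c) = sqrt(10)*sqrt(-1/(C1 + 9*c))/2


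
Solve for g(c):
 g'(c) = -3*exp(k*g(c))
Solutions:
 g(c) = Piecewise((log(1/(C1*k + 3*c*k))/k, Ne(k, 0)), (nan, True))
 g(c) = Piecewise((C1 - 3*c, Eq(k, 0)), (nan, True))


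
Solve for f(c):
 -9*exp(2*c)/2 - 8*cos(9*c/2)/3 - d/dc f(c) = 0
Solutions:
 f(c) = C1 - 9*exp(2*c)/4 - 16*sin(9*c/2)/27


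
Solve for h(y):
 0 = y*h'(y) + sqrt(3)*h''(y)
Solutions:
 h(y) = C1 + C2*erf(sqrt(2)*3^(3/4)*y/6)


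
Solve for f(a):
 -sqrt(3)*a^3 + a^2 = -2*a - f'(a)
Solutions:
 f(a) = C1 + sqrt(3)*a^4/4 - a^3/3 - a^2


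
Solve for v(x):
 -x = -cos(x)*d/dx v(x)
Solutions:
 v(x) = C1 + Integral(x/cos(x), x)


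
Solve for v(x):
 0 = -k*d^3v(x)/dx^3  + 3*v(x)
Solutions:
 v(x) = C1*exp(3^(1/3)*x*(1/k)^(1/3)) + C2*exp(x*(-3^(1/3) + 3^(5/6)*I)*(1/k)^(1/3)/2) + C3*exp(-x*(3^(1/3) + 3^(5/6)*I)*(1/k)^(1/3)/2)


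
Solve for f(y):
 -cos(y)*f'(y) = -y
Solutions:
 f(y) = C1 + Integral(y/cos(y), y)


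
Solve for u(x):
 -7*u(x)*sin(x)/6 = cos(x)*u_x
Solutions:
 u(x) = C1*cos(x)^(7/6)


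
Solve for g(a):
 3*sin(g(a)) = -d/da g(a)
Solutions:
 g(a) = -acos((-C1 - exp(6*a))/(C1 - exp(6*a))) + 2*pi
 g(a) = acos((-C1 - exp(6*a))/(C1 - exp(6*a)))


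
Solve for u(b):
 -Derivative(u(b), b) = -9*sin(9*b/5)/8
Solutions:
 u(b) = C1 - 5*cos(9*b/5)/8


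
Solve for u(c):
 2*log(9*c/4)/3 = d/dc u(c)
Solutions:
 u(c) = C1 + 2*c*log(c)/3 - 4*c*log(2)/3 - 2*c/3 + 4*c*log(3)/3


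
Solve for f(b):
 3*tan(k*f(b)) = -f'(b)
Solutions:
 f(b) = Piecewise((-asin(exp(C1*k - 3*b*k))/k + pi/k, Ne(k, 0)), (nan, True))
 f(b) = Piecewise((asin(exp(C1*k - 3*b*k))/k, Ne(k, 0)), (nan, True))


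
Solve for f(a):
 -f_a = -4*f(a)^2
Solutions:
 f(a) = -1/(C1 + 4*a)


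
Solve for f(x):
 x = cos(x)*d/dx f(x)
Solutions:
 f(x) = C1 + Integral(x/cos(x), x)


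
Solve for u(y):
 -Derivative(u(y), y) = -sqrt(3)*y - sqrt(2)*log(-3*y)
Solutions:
 u(y) = C1 + sqrt(3)*y^2/2 + sqrt(2)*y*log(-y) + sqrt(2)*y*(-1 + log(3))


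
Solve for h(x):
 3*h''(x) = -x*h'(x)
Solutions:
 h(x) = C1 + C2*erf(sqrt(6)*x/6)


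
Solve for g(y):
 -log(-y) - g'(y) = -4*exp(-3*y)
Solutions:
 g(y) = C1 - y*log(-y) + y - 4*exp(-3*y)/3


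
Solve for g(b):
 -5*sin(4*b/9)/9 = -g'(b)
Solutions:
 g(b) = C1 - 5*cos(4*b/9)/4


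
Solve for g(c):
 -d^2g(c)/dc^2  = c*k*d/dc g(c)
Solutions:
 g(c) = Piecewise((-sqrt(2)*sqrt(pi)*C1*erf(sqrt(2)*c*sqrt(k)/2)/(2*sqrt(k)) - C2, (k > 0) | (k < 0)), (-C1*c - C2, True))


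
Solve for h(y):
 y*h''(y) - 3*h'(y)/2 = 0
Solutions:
 h(y) = C1 + C2*y^(5/2)


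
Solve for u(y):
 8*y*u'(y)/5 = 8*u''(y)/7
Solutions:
 u(y) = C1 + C2*erfi(sqrt(70)*y/10)


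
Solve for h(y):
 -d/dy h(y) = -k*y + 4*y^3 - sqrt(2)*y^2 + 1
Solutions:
 h(y) = C1 + k*y^2/2 - y^4 + sqrt(2)*y^3/3 - y


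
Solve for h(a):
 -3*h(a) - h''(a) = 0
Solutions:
 h(a) = C1*sin(sqrt(3)*a) + C2*cos(sqrt(3)*a)


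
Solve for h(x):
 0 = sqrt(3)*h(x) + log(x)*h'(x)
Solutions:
 h(x) = C1*exp(-sqrt(3)*li(x))


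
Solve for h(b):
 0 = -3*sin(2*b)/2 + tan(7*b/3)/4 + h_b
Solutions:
 h(b) = C1 + 3*log(cos(7*b/3))/28 - 3*cos(2*b)/4


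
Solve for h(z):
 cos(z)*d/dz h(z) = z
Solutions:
 h(z) = C1 + Integral(z/cos(z), z)


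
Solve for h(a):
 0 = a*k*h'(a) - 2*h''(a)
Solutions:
 h(a) = Piecewise((-sqrt(pi)*C1*erf(a*sqrt(-k)/2)/sqrt(-k) - C2, (k > 0) | (k < 0)), (-C1*a - C2, True))


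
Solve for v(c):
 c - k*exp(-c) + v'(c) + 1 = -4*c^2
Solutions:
 v(c) = C1 - 4*c^3/3 - c^2/2 - c - k*exp(-c)


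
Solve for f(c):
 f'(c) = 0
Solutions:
 f(c) = C1


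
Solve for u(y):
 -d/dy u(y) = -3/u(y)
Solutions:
 u(y) = -sqrt(C1 + 6*y)
 u(y) = sqrt(C1 + 6*y)


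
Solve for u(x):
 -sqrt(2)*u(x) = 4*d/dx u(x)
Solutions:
 u(x) = C1*exp(-sqrt(2)*x/4)


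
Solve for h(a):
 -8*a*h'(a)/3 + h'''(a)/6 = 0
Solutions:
 h(a) = C1 + Integral(C2*airyai(2*2^(1/3)*a) + C3*airybi(2*2^(1/3)*a), a)


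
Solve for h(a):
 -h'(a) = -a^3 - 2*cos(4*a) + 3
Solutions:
 h(a) = C1 + a^4/4 - 3*a + sin(4*a)/2


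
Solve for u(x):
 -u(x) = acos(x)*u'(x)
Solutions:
 u(x) = C1*exp(-Integral(1/acos(x), x))


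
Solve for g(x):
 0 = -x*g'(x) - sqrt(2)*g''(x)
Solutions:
 g(x) = C1 + C2*erf(2^(1/4)*x/2)


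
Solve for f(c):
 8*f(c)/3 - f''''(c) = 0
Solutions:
 f(c) = C1*exp(-6^(3/4)*c/3) + C2*exp(6^(3/4)*c/3) + C3*sin(6^(3/4)*c/3) + C4*cos(6^(3/4)*c/3)


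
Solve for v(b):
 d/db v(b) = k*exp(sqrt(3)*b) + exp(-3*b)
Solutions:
 v(b) = C1 + sqrt(3)*k*exp(sqrt(3)*b)/3 - exp(-3*b)/3


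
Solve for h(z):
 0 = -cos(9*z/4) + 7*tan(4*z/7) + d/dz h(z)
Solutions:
 h(z) = C1 + 49*log(cos(4*z/7))/4 + 4*sin(9*z/4)/9


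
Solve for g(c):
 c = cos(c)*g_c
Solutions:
 g(c) = C1 + Integral(c/cos(c), c)


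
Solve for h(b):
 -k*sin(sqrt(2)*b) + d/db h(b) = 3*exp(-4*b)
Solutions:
 h(b) = C1 - sqrt(2)*k*cos(sqrt(2)*b)/2 - 3*exp(-4*b)/4


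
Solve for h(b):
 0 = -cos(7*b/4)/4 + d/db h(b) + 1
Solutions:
 h(b) = C1 - b + sin(7*b/4)/7


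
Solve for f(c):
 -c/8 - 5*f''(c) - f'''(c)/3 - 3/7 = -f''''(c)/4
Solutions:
 f(c) = C1 + C2*c + C3*exp(2*c*(1 - sqrt(46))/3) + C4*exp(2*c*(1 + sqrt(46))/3) - c^3/240 - 353*c^2/8400


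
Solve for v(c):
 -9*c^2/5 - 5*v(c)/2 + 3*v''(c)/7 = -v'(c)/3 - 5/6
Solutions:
 v(c) = C1*exp(c*(-7 + sqrt(1939))/18) + C2*exp(-c*(7 + sqrt(1939))/18) - 18*c^2/25 - 24*c/125 + 799/13125


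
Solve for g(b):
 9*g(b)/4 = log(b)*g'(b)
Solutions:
 g(b) = C1*exp(9*li(b)/4)


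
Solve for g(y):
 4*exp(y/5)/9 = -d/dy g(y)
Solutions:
 g(y) = C1 - 20*exp(y/5)/9


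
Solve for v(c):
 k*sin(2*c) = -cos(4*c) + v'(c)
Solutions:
 v(c) = C1 - k*cos(2*c)/2 + sin(4*c)/4


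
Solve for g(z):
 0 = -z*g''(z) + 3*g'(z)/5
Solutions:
 g(z) = C1 + C2*z^(8/5)


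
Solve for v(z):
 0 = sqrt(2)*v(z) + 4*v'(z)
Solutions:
 v(z) = C1*exp(-sqrt(2)*z/4)


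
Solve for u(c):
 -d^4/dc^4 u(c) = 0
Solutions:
 u(c) = C1 + C2*c + C3*c^2 + C4*c^3


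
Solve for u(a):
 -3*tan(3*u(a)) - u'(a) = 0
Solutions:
 u(a) = -asin(C1*exp(-9*a))/3 + pi/3
 u(a) = asin(C1*exp(-9*a))/3


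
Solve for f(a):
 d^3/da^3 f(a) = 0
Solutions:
 f(a) = C1 + C2*a + C3*a^2


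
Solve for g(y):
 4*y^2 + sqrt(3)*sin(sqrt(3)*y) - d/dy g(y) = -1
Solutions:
 g(y) = C1 + 4*y^3/3 + y - cos(sqrt(3)*y)


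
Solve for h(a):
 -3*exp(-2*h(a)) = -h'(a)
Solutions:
 h(a) = log(-sqrt(C1 + 6*a))
 h(a) = log(C1 + 6*a)/2


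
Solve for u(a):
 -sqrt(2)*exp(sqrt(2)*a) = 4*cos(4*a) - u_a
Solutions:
 u(a) = C1 + exp(sqrt(2)*a) + sin(4*a)


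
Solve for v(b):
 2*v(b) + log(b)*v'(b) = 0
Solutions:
 v(b) = C1*exp(-2*li(b))


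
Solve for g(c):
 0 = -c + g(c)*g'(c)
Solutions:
 g(c) = -sqrt(C1 + c^2)
 g(c) = sqrt(C1 + c^2)


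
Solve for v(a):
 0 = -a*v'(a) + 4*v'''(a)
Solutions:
 v(a) = C1 + Integral(C2*airyai(2^(1/3)*a/2) + C3*airybi(2^(1/3)*a/2), a)


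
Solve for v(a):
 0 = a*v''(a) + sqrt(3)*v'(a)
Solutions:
 v(a) = C1 + C2*a^(1 - sqrt(3))


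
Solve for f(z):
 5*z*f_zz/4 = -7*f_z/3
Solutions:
 f(z) = C1 + C2/z^(13/15)


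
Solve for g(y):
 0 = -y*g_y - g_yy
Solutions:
 g(y) = C1 + C2*erf(sqrt(2)*y/2)


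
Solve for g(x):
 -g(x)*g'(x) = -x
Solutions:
 g(x) = -sqrt(C1 + x^2)
 g(x) = sqrt(C1 + x^2)


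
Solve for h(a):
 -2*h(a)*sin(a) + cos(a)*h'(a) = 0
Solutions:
 h(a) = C1/cos(a)^2


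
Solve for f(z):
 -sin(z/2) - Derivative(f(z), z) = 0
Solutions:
 f(z) = C1 + 2*cos(z/2)


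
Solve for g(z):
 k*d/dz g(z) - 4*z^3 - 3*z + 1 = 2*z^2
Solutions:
 g(z) = C1 + z^4/k + 2*z^3/(3*k) + 3*z^2/(2*k) - z/k


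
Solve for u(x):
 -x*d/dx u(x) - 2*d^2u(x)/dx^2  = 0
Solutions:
 u(x) = C1 + C2*erf(x/2)


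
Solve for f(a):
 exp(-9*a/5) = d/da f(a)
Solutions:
 f(a) = C1 - 5*exp(-9*a/5)/9


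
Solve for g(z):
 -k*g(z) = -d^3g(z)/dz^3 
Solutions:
 g(z) = C1*exp(k^(1/3)*z) + C2*exp(k^(1/3)*z*(-1 + sqrt(3)*I)/2) + C3*exp(-k^(1/3)*z*(1 + sqrt(3)*I)/2)


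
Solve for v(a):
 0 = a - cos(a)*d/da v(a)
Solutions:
 v(a) = C1 + Integral(a/cos(a), a)


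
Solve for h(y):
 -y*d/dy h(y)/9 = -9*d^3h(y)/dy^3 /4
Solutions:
 h(y) = C1 + Integral(C2*airyai(6^(2/3)*y/9) + C3*airybi(6^(2/3)*y/9), y)


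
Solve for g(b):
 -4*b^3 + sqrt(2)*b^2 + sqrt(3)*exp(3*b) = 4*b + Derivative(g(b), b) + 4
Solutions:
 g(b) = C1 - b^4 + sqrt(2)*b^3/3 - 2*b^2 - 4*b + sqrt(3)*exp(3*b)/3


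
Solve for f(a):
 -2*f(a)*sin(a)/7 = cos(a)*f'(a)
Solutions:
 f(a) = C1*cos(a)^(2/7)


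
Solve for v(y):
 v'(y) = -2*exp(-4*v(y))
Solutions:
 v(y) = log(-I*(C1 - 8*y)^(1/4))
 v(y) = log(I*(C1 - 8*y)^(1/4))
 v(y) = log(-(C1 - 8*y)^(1/4))
 v(y) = log(C1 - 8*y)/4


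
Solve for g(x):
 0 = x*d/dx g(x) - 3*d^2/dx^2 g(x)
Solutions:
 g(x) = C1 + C2*erfi(sqrt(6)*x/6)


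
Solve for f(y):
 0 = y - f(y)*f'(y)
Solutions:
 f(y) = -sqrt(C1 + y^2)
 f(y) = sqrt(C1 + y^2)


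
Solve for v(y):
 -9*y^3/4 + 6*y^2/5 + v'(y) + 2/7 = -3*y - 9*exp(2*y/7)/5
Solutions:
 v(y) = C1 + 9*y^4/16 - 2*y^3/5 - 3*y^2/2 - 2*y/7 - 63*exp(2*y/7)/10


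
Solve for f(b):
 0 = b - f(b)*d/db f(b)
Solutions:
 f(b) = -sqrt(C1 + b^2)
 f(b) = sqrt(C1 + b^2)


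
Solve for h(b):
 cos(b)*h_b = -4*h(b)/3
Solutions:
 h(b) = C1*(sin(b) - 1)^(2/3)/(sin(b) + 1)^(2/3)


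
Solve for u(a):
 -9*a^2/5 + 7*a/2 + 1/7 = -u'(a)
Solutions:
 u(a) = C1 + 3*a^3/5 - 7*a^2/4 - a/7


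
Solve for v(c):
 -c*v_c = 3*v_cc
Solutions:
 v(c) = C1 + C2*erf(sqrt(6)*c/6)


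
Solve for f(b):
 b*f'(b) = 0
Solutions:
 f(b) = C1


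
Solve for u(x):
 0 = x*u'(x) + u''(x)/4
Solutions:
 u(x) = C1 + C2*erf(sqrt(2)*x)


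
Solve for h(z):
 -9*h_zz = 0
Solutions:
 h(z) = C1 + C2*z


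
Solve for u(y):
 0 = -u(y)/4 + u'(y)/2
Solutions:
 u(y) = C1*exp(y/2)


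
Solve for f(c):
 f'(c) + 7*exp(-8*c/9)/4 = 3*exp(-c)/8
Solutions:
 f(c) = C1 - 3*exp(-c)/8 + 63*exp(-8*c/9)/32


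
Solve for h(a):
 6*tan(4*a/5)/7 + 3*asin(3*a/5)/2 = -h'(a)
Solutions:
 h(a) = C1 - 3*a*asin(3*a/5)/2 - sqrt(25 - 9*a^2)/2 + 15*log(cos(4*a/5))/14


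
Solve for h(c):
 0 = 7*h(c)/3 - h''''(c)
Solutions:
 h(c) = C1*exp(-3^(3/4)*7^(1/4)*c/3) + C2*exp(3^(3/4)*7^(1/4)*c/3) + C3*sin(3^(3/4)*7^(1/4)*c/3) + C4*cos(3^(3/4)*7^(1/4)*c/3)


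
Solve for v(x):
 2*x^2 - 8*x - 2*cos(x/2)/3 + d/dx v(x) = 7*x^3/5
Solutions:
 v(x) = C1 + 7*x^4/20 - 2*x^3/3 + 4*x^2 + 4*sin(x/2)/3


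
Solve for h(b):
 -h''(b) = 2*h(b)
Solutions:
 h(b) = C1*sin(sqrt(2)*b) + C2*cos(sqrt(2)*b)


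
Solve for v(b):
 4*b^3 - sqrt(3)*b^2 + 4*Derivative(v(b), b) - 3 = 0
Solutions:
 v(b) = C1 - b^4/4 + sqrt(3)*b^3/12 + 3*b/4


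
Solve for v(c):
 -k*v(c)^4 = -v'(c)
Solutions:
 v(c) = (-1/(C1 + 3*c*k))^(1/3)
 v(c) = (-1/(C1 + c*k))^(1/3)*(-3^(2/3) - 3*3^(1/6)*I)/6
 v(c) = (-1/(C1 + c*k))^(1/3)*(-3^(2/3) + 3*3^(1/6)*I)/6


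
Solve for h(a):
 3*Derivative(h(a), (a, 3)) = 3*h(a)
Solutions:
 h(a) = C3*exp(a) + (C1*sin(sqrt(3)*a/2) + C2*cos(sqrt(3)*a/2))*exp(-a/2)


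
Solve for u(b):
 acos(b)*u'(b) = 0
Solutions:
 u(b) = C1


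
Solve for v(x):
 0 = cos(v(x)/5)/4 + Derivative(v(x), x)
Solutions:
 x/4 - 5*log(sin(v(x)/5) - 1)/2 + 5*log(sin(v(x)/5) + 1)/2 = C1


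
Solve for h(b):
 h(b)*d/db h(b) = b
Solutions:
 h(b) = -sqrt(C1 + b^2)
 h(b) = sqrt(C1 + b^2)


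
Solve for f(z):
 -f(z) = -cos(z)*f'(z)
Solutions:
 f(z) = C1*sqrt(sin(z) + 1)/sqrt(sin(z) - 1)


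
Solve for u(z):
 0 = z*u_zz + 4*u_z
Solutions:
 u(z) = C1 + C2/z^3


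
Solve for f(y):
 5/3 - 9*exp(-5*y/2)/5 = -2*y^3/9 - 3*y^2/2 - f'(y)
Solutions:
 f(y) = C1 - y^4/18 - y^3/2 - 5*y/3 - 18*exp(-5*y/2)/25


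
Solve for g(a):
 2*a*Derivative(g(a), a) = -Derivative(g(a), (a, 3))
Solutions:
 g(a) = C1 + Integral(C2*airyai(-2^(1/3)*a) + C3*airybi(-2^(1/3)*a), a)


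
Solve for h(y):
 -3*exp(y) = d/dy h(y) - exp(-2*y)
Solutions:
 h(y) = C1 - 3*exp(y) - exp(-2*y)/2


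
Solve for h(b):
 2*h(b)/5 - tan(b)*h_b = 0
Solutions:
 h(b) = C1*sin(b)^(2/5)


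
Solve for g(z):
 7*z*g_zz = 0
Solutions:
 g(z) = C1 + C2*z


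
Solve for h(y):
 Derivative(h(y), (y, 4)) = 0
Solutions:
 h(y) = C1 + C2*y + C3*y^2 + C4*y^3


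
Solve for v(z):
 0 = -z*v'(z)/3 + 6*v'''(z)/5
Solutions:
 v(z) = C1 + Integral(C2*airyai(60^(1/3)*z/6) + C3*airybi(60^(1/3)*z/6), z)


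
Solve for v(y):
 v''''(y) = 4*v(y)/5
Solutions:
 v(y) = C1*exp(-sqrt(2)*5^(3/4)*y/5) + C2*exp(sqrt(2)*5^(3/4)*y/5) + C3*sin(sqrt(2)*5^(3/4)*y/5) + C4*cos(sqrt(2)*5^(3/4)*y/5)


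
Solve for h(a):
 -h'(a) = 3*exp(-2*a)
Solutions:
 h(a) = C1 + 3*exp(-2*a)/2


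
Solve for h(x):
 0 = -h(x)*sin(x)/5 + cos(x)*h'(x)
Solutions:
 h(x) = C1/cos(x)^(1/5)


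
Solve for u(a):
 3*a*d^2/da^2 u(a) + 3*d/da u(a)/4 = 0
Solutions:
 u(a) = C1 + C2*a^(3/4)


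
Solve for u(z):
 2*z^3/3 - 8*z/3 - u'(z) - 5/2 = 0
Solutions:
 u(z) = C1 + z^4/6 - 4*z^2/3 - 5*z/2


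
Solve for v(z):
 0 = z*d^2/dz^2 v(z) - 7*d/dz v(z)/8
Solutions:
 v(z) = C1 + C2*z^(15/8)


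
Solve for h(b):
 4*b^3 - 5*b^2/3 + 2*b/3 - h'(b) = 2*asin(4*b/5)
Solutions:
 h(b) = C1 + b^4 - 5*b^3/9 + b^2/3 - 2*b*asin(4*b/5) - sqrt(25 - 16*b^2)/2


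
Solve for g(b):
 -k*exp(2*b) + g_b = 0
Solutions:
 g(b) = C1 + k*exp(2*b)/2


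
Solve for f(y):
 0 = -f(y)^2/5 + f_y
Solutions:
 f(y) = -5/(C1 + y)


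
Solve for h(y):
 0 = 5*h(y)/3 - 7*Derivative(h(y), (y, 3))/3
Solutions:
 h(y) = C3*exp(5^(1/3)*7^(2/3)*y/7) + (C1*sin(sqrt(3)*5^(1/3)*7^(2/3)*y/14) + C2*cos(sqrt(3)*5^(1/3)*7^(2/3)*y/14))*exp(-5^(1/3)*7^(2/3)*y/14)


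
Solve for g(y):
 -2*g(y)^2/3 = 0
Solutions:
 g(y) = 0


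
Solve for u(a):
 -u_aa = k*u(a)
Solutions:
 u(a) = C1*exp(-a*sqrt(-k)) + C2*exp(a*sqrt(-k))


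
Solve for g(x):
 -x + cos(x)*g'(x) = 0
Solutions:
 g(x) = C1 + Integral(x/cos(x), x)


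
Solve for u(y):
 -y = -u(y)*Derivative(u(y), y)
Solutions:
 u(y) = -sqrt(C1 + y^2)
 u(y) = sqrt(C1 + y^2)


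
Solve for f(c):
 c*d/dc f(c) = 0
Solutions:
 f(c) = C1


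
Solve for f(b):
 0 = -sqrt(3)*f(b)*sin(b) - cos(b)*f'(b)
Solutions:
 f(b) = C1*cos(b)^(sqrt(3))


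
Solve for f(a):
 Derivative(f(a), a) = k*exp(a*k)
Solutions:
 f(a) = C1 + exp(a*k)


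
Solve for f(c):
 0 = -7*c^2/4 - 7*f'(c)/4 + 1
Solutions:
 f(c) = C1 - c^3/3 + 4*c/7


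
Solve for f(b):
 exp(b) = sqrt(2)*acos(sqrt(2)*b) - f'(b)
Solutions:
 f(b) = C1 + sqrt(2)*(b*acos(sqrt(2)*b) - sqrt(2)*sqrt(1 - 2*b^2)/2) - exp(b)


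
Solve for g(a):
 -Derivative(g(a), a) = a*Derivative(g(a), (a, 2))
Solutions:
 g(a) = C1 + C2*log(a)


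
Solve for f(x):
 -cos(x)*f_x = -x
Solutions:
 f(x) = C1 + Integral(x/cos(x), x)


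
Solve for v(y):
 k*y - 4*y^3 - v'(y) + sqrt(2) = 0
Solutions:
 v(y) = C1 + k*y^2/2 - y^4 + sqrt(2)*y


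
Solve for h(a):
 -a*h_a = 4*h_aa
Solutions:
 h(a) = C1 + C2*erf(sqrt(2)*a/4)


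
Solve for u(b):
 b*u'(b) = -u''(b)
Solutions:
 u(b) = C1 + C2*erf(sqrt(2)*b/2)


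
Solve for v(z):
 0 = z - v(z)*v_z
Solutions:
 v(z) = -sqrt(C1 + z^2)
 v(z) = sqrt(C1 + z^2)


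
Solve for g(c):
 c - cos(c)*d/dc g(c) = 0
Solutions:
 g(c) = C1 + Integral(c/cos(c), c)


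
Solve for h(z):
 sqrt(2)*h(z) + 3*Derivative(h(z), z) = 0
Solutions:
 h(z) = C1*exp(-sqrt(2)*z/3)


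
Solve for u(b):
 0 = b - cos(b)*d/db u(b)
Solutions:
 u(b) = C1 + Integral(b/cos(b), b)


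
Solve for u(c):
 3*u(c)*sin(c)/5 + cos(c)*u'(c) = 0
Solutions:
 u(c) = C1*cos(c)^(3/5)


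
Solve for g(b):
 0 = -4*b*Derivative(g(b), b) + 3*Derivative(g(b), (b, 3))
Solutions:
 g(b) = C1 + Integral(C2*airyai(6^(2/3)*b/3) + C3*airybi(6^(2/3)*b/3), b)


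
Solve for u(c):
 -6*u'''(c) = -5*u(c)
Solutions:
 u(c) = C3*exp(5^(1/3)*6^(2/3)*c/6) + (C1*sin(2^(2/3)*3^(1/6)*5^(1/3)*c/4) + C2*cos(2^(2/3)*3^(1/6)*5^(1/3)*c/4))*exp(-5^(1/3)*6^(2/3)*c/12)


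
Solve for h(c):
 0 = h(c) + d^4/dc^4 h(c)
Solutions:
 h(c) = (C1*sin(sqrt(2)*c/2) + C2*cos(sqrt(2)*c/2))*exp(-sqrt(2)*c/2) + (C3*sin(sqrt(2)*c/2) + C4*cos(sqrt(2)*c/2))*exp(sqrt(2)*c/2)


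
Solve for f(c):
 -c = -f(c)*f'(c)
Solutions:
 f(c) = -sqrt(C1 + c^2)
 f(c) = sqrt(C1 + c^2)


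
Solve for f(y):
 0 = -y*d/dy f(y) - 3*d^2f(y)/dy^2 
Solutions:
 f(y) = C1 + C2*erf(sqrt(6)*y/6)


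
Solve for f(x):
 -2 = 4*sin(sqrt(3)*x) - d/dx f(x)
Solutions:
 f(x) = C1 + 2*x - 4*sqrt(3)*cos(sqrt(3)*x)/3


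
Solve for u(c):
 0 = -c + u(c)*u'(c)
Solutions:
 u(c) = -sqrt(C1 + c^2)
 u(c) = sqrt(C1 + c^2)


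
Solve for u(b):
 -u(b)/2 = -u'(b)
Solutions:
 u(b) = C1*exp(b/2)


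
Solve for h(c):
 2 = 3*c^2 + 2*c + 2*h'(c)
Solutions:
 h(c) = C1 - c^3/2 - c^2/2 + c


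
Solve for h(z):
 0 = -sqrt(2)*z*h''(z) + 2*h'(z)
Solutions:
 h(z) = C1 + C2*z^(1 + sqrt(2))


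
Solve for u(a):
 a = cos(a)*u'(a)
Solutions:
 u(a) = C1 + Integral(a/cos(a), a)


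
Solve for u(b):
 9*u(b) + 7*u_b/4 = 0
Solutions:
 u(b) = C1*exp(-36*b/7)


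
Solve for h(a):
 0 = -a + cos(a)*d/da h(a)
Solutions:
 h(a) = C1 + Integral(a/cos(a), a)


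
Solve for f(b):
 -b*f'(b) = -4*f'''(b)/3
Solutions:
 f(b) = C1 + Integral(C2*airyai(6^(1/3)*b/2) + C3*airybi(6^(1/3)*b/2), b)


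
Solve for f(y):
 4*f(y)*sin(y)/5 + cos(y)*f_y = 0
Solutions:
 f(y) = C1*cos(y)^(4/5)


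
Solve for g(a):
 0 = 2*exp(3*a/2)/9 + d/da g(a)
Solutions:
 g(a) = C1 - 4*exp(3*a/2)/27


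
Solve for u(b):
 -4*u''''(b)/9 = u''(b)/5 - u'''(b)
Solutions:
 u(b) = C1 + C2*b + C3*exp(3*b*(15 - sqrt(145))/40) + C4*exp(3*b*(sqrt(145) + 15)/40)


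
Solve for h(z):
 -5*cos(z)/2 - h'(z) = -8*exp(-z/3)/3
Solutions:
 h(z) = C1 - 5*sin(z)/2 - 8*exp(-z/3)


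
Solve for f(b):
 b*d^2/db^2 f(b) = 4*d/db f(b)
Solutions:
 f(b) = C1 + C2*b^5


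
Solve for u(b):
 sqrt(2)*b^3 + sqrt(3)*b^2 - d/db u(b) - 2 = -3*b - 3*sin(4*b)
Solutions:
 u(b) = C1 + sqrt(2)*b^4/4 + sqrt(3)*b^3/3 + 3*b^2/2 - 2*b - 3*cos(4*b)/4


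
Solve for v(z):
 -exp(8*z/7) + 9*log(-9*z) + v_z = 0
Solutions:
 v(z) = C1 - 9*z*log(-z) + 9*z*(1 - 2*log(3)) + 7*exp(8*z/7)/8


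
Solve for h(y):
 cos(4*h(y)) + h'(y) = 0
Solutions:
 h(y) = -asin((C1 + exp(8*y))/(C1 - exp(8*y)))/4 + pi/4
 h(y) = asin((C1 + exp(8*y))/(C1 - exp(8*y)))/4


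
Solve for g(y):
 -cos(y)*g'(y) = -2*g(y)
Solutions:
 g(y) = C1*(sin(y) + 1)/(sin(y) - 1)


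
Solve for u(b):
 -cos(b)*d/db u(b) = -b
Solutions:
 u(b) = C1 + Integral(b/cos(b), b)


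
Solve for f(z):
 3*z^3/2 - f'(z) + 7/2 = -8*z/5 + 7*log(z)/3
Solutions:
 f(z) = C1 + 3*z^4/8 + 4*z^2/5 - 7*z*log(z)/3 + 35*z/6


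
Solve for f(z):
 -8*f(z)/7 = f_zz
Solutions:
 f(z) = C1*sin(2*sqrt(14)*z/7) + C2*cos(2*sqrt(14)*z/7)


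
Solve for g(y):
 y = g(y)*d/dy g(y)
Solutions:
 g(y) = -sqrt(C1 + y^2)
 g(y) = sqrt(C1 + y^2)


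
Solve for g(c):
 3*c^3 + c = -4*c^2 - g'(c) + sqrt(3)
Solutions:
 g(c) = C1 - 3*c^4/4 - 4*c^3/3 - c^2/2 + sqrt(3)*c


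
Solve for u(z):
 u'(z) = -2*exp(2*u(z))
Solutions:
 u(z) = log(-sqrt(-1/(C1 - 2*z))) - log(2)/2
 u(z) = log(-1/(C1 - 2*z))/2 - log(2)/2


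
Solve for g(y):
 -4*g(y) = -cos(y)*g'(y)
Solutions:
 g(y) = C1*(sin(y)^2 + 2*sin(y) + 1)/(sin(y)^2 - 2*sin(y) + 1)


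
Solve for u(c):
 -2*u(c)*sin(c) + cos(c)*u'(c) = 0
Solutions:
 u(c) = C1/cos(c)^2


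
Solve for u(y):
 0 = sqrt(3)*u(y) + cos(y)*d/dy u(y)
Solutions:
 u(y) = C1*(sin(y) - 1)^(sqrt(3)/2)/(sin(y) + 1)^(sqrt(3)/2)


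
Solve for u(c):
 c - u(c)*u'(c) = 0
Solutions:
 u(c) = -sqrt(C1 + c^2)
 u(c) = sqrt(C1 + c^2)


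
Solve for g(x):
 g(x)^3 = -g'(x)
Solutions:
 g(x) = -sqrt(2)*sqrt(-1/(C1 - x))/2
 g(x) = sqrt(2)*sqrt(-1/(C1 - x))/2


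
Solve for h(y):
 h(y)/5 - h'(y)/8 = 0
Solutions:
 h(y) = C1*exp(8*y/5)


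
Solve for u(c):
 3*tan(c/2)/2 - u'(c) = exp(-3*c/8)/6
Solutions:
 u(c) = C1 + 3*log(tan(c/2)^2 + 1)/2 + 4*exp(-3*c/8)/9


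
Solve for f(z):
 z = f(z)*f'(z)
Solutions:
 f(z) = -sqrt(C1 + z^2)
 f(z) = sqrt(C1 + z^2)


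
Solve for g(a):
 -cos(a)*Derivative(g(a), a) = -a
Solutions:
 g(a) = C1 + Integral(a/cos(a), a)


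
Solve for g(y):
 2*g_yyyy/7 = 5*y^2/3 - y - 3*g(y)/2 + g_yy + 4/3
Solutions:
 g(y) = 10*y^2/9 - 2*y/3 + (C1*sin(sqrt(2)*21^(1/4)*y*sin(atan(sqrt(35)/7)/2)/2) + C2*cos(sqrt(2)*21^(1/4)*y*sin(atan(sqrt(35)/7)/2)/2))*exp(-sqrt(2)*21^(1/4)*y*cos(atan(sqrt(35)/7)/2)/2) + (C3*sin(sqrt(2)*21^(1/4)*y*sin(atan(sqrt(35)/7)/2)/2) + C4*cos(sqrt(2)*21^(1/4)*y*sin(atan(sqrt(35)/7)/2)/2))*exp(sqrt(2)*21^(1/4)*y*cos(atan(sqrt(35)/7)/2)/2) + 64/27


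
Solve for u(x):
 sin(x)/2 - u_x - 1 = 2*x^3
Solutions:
 u(x) = C1 - x^4/2 - x - cos(x)/2


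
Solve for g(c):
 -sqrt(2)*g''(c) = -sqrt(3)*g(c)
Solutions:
 g(c) = C1*exp(-2^(3/4)*3^(1/4)*c/2) + C2*exp(2^(3/4)*3^(1/4)*c/2)


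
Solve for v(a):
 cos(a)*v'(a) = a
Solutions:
 v(a) = C1 + Integral(a/cos(a), a)


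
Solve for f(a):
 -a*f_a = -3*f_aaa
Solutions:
 f(a) = C1 + Integral(C2*airyai(3^(2/3)*a/3) + C3*airybi(3^(2/3)*a/3), a)


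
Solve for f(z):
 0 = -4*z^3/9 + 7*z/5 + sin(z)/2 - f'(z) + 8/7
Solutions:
 f(z) = C1 - z^4/9 + 7*z^2/10 + 8*z/7 - cos(z)/2


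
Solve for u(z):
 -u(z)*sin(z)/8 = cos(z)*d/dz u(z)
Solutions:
 u(z) = C1*cos(z)^(1/8)


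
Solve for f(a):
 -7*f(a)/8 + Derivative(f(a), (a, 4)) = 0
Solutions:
 f(a) = C1*exp(-14^(1/4)*a/2) + C2*exp(14^(1/4)*a/2) + C3*sin(14^(1/4)*a/2) + C4*cos(14^(1/4)*a/2)


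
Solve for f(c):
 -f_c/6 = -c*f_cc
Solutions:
 f(c) = C1 + C2*c^(7/6)


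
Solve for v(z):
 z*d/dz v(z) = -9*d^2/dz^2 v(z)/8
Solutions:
 v(z) = C1 + C2*erf(2*z/3)


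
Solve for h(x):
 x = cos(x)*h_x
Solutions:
 h(x) = C1 + Integral(x/cos(x), x)


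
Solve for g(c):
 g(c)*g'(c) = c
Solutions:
 g(c) = -sqrt(C1 + c^2)
 g(c) = sqrt(C1 + c^2)


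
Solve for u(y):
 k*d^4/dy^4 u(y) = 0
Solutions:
 u(y) = C1 + C2*y + C3*y^2 + C4*y^3


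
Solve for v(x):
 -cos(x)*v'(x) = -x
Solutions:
 v(x) = C1 + Integral(x/cos(x), x)


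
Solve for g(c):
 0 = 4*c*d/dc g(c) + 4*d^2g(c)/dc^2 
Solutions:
 g(c) = C1 + C2*erf(sqrt(2)*c/2)


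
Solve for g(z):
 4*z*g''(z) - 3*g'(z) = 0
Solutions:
 g(z) = C1 + C2*z^(7/4)


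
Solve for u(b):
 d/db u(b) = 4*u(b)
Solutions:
 u(b) = C1*exp(4*b)


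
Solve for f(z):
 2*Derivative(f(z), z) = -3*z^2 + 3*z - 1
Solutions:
 f(z) = C1 - z^3/2 + 3*z^2/4 - z/2


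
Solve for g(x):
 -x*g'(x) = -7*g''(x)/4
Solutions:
 g(x) = C1 + C2*erfi(sqrt(14)*x/7)


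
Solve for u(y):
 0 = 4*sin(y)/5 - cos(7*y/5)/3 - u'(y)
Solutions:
 u(y) = C1 - 5*sin(7*y/5)/21 - 4*cos(y)/5


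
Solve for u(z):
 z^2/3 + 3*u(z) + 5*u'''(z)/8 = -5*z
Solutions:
 u(z) = C3*exp(-2*3^(1/3)*5^(2/3)*z/5) - z^2/9 - 5*z/3 + (C1*sin(3^(5/6)*5^(2/3)*z/5) + C2*cos(3^(5/6)*5^(2/3)*z/5))*exp(3^(1/3)*5^(2/3)*z/5)


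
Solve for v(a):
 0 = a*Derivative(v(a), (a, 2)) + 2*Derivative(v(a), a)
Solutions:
 v(a) = C1 + C2/a


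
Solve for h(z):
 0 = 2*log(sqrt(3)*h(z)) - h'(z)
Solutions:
 -Integral(1/(2*log(_y) + log(3)), (_y, h(z))) = C1 - z


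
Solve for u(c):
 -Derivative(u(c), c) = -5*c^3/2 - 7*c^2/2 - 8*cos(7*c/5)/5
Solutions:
 u(c) = C1 + 5*c^4/8 + 7*c^3/6 + 8*sin(7*c/5)/7


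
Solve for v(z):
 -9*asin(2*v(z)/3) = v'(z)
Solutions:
 Integral(1/asin(2*_y/3), (_y, v(z))) = C1 - 9*z


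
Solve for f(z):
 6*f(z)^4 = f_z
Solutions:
 f(z) = (-1/(C1 + 18*z))^(1/3)
 f(z) = (-1/(C1 + 6*z))^(1/3)*(-3^(2/3) - 3*3^(1/6)*I)/6
 f(z) = (-1/(C1 + 6*z))^(1/3)*(-3^(2/3) + 3*3^(1/6)*I)/6


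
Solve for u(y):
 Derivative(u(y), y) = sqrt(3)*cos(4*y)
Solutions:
 u(y) = C1 + sqrt(3)*sin(4*y)/4


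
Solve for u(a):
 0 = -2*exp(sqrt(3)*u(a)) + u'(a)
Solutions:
 u(a) = sqrt(3)*(2*log(-1/(C1 + 2*a)) - log(3))/6


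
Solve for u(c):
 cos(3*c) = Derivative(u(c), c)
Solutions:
 u(c) = C1 + sin(3*c)/3


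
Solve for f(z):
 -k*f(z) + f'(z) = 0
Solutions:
 f(z) = C1*exp(k*z)
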